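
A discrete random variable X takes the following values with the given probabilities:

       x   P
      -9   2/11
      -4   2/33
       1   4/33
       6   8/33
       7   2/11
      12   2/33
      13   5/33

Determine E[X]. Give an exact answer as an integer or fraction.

11/3

E[X] = (2/11)·(-9) + (2/33)·(-4) + (4/33)·1 + (8/33)·6 + (2/11)·7 + (2/33)·12 + (5/33)·13
     = 11/3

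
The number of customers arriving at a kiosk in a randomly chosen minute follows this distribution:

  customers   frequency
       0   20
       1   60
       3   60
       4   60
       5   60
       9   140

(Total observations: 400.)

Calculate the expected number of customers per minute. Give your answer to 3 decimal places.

5.100

Total = 400, so P(customers=0) = 20/400, etc.
E[X] = (1/20)·0 + (3/20)·1 + (3/20)·3 + (3/20)·4 + (3/20)·5 + (7/20)·9
     = 51/10 ≈ 5.100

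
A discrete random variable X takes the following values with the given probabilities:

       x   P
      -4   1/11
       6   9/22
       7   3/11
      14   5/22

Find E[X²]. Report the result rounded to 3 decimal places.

74.091

E[X²] = (1/11)·16 + (9/22)·36 + (3/11)·49 + (5/22)·196
     = 815/11 ≈ 74.091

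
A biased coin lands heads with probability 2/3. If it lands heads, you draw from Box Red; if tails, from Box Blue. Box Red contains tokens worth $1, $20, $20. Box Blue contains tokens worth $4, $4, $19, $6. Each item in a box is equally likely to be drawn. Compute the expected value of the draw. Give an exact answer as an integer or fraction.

E[X | Box Red] = (1 + 20 + 20)/3 = 41/3
E[X | Box Blue] = (4 + 4 + 19 + 6)/4 = 33/4
E[X] = (2/3)·41/3 + (1/3)·33/4 = 427/36

427/36 dollars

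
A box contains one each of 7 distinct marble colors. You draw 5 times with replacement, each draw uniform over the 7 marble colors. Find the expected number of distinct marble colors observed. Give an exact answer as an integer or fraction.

Let Xⱼ=1 if type j appears at least once. P(Xⱼ=1) = 1 − ((7−1)/7)^5 = 9031/16807.
E[#distinct] = 7·9031/16807 = 9031/2401.

9031/2401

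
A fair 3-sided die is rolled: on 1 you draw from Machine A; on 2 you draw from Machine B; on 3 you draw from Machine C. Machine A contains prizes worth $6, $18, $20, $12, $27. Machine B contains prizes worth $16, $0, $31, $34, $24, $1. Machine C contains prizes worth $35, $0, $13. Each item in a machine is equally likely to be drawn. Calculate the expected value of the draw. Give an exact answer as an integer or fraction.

E[X | Machine A] = (6 + 18 + 20 + 12 + 27)/5 = 83/5
E[X | Machine B] = (16 + 0 + 31 + 34 + 24 + 1)/6 = 53/3
E[X | Machine C] = (35 + 0 + 13)/3 = 16
E[X] = (1/3)·83/5 + (1/3)·53/3 + (1/3)·16 = 754/45

754/45 dollars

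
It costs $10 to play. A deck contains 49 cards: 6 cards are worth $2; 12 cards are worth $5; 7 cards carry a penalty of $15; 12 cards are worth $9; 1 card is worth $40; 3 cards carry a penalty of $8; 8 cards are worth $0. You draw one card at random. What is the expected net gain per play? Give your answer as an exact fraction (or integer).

E[payout] = (6/49)·2 + (12/49)·5 + (7/49)·(-15) + (12/49)·9 + (1/49)·40 + (3/49)·(-8) + (8/49)·0 = 13/7
Expected profit = 13/7 − 10 = -57/7

-57/7 dollars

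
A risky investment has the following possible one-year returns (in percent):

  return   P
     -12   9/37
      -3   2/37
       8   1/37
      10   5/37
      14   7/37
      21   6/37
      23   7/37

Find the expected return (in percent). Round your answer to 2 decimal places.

8.89

E[X] = (9/37)·(-12) + (2/37)·(-3) + (1/37)·8 + (5/37)·10 + (7/37)·14 + (6/37)·21 + (7/37)·23
     = 329/37 ≈ 8.89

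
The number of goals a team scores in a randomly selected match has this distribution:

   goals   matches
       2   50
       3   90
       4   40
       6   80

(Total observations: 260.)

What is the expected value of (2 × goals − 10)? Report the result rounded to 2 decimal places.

Total = 260, so P(goals=2) = 50/260, etc.
E[2x-10] = (5/26)·(-6) + (9/26)·(-4) + (2/13)·(-2) + (4/13)·2
     = -29/13 ≈ -2.23

-2.23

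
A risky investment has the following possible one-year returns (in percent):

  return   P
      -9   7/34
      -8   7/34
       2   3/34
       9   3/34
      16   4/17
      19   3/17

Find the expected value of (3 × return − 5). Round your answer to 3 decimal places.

8.765

E[3x-5] = (7/34)·(-32) + (7/34)·(-29) + (3/34)·1 + (3/34)·22 + (4/17)·43 + (3/17)·52
     = 149/17 ≈ 8.765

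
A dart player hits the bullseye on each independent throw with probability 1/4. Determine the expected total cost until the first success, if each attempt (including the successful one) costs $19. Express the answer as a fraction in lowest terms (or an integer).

E[#attempts] = 1/p = 4; E[cost] = 19·4 = 76.

$76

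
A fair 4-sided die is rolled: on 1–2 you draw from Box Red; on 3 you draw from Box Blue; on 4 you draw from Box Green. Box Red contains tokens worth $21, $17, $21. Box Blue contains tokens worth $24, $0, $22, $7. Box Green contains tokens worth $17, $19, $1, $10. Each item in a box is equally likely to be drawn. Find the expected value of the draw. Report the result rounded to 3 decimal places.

E[X | Box Red] = (21 + 17 + 21)/3 = 59/3
E[X | Box Blue] = (24 + 0 + 22 + 7)/4 = 53/4
E[X | Box Green] = (17 + 19 + 1 + 10)/4 = 47/4
E[X] = (1/2)·59/3 + (1/4)·53/4 + (1/4)·47/4 = 193/12 ≈ 16.083

$16.083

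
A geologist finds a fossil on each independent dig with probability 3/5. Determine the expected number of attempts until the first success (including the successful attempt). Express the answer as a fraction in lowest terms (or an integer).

For a geometric distribution, E[trials] = 1/p = 1/(3/5) = 5/3.

5/3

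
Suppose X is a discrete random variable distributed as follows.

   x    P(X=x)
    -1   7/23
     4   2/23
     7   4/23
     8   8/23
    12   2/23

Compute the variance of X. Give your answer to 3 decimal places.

E[X] = (7/23)·(-1) + (2/23)·4 + (4/23)·7 + (8/23)·8 + (2/23)·12 = 117/23
E[X²] = (7/23)·1 + (2/23)·16 + (4/23)·49 + (8/23)·64 + (2/23)·144 = 45
Var(X) = 45 − (117/23)² = 10116/529 ≈ 19.123

19.123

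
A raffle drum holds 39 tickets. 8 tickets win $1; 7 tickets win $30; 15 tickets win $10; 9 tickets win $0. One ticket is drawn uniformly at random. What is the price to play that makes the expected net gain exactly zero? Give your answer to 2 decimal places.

$9.44

E[payout] = (8/39)·1 + (7/39)·30 + (15/39)·10 + (9/39)·0 = 368/39
Fair fee = E[payout] = 368/39 ≈ $9.44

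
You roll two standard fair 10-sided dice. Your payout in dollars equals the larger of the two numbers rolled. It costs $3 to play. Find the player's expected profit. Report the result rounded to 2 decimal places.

Distribution of the larger of the two numbers rolled: 1 w.p. 1/100, 2 w.p. 3/100, 3 w.p. 1/20, 4 w.p. 7/100, 5 w.p. 9/100, 6 w.p. 11/100, …
E[payout] = (1/100)·1 + (3/100)·2 + (1/20)·3 + (7/100)·4 + (9/100)·5 + (11/100)·6 + (13/100)·7 + (3/20)·8 + (17/100)·9 + (19/100)·10 = 143/20
Expected profit = 143/20 − 3 = 83/20 ≈ $4.15

$4.15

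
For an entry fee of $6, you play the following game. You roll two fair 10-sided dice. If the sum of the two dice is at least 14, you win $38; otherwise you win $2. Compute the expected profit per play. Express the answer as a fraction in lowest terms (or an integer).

152/25 dollars

E[payout] = (18/25)·2 + (7/25)·38 = 302/25
Expected profit = 302/25 − 6 = 152/25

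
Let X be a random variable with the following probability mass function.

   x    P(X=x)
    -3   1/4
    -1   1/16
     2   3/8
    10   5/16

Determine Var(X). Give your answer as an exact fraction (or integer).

E[X] = (1/4)·(-3) + (1/16)·(-1) + (3/8)·2 + (5/16)·10 = 49/16
E[X²] = (1/4)·9 + (1/16)·1 + (3/8)·4 + (5/16)·100 = 561/16
Var(X) = 561/16 − (49/16)² = 6575/256

6575/256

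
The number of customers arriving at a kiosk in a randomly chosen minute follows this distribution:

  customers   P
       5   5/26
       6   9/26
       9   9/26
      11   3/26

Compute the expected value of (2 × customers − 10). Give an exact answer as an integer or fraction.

E[2x-10] = (5/26)·0 + (9/26)·2 + (9/26)·8 + (3/26)·12
     = 63/13

63/13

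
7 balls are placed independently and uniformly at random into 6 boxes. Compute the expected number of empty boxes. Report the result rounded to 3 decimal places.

1.674

Let Xⱼ=1 if box j is empty. P(Xⱼ=1) = ((6-1)/6)^7 = 78125/279936.
By linearity, E[#empty] = 6·78125/279936 = 78125/46656.
≈ 1.674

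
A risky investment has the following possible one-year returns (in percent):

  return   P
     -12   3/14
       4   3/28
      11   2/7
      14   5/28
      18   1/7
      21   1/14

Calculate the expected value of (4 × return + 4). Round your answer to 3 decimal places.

34.286

E[4x+4] = (3/14)·(-44) + (3/28)·20 + (2/7)·48 + (5/28)·60 + (1/7)·76 + (1/14)·88
     = 240/7 ≈ 34.286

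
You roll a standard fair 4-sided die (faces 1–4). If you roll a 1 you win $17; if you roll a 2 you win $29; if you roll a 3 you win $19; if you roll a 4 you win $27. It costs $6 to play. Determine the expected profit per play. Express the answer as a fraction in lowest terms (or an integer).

$17

E[payout] = (1/4)·17 + (1/4)·19 + (1/4)·27 + (1/4)·29 = 23
Expected profit = 23 − 6 = 17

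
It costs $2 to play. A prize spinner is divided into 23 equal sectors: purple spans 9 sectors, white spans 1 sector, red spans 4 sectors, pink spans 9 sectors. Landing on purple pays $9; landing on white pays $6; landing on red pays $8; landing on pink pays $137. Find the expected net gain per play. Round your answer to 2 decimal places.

E[payout] = (9/23)·9 + (1/23)·6 + (4/23)·8 + (9/23)·137 = 1352/23
Expected profit = 1352/23 − 2 = 1306/23 ≈ $56.78

$56.78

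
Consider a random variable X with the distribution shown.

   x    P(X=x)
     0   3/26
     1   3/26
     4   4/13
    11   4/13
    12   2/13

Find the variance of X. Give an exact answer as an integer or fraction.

14309/676

E[X] = (3/26)·0 + (3/26)·1 + (4/13)·4 + (4/13)·11 + (2/13)·12 = 171/26
E[X²] = (3/26)·0 + (3/26)·1 + (4/13)·16 + (4/13)·121 + (2/13)·144 = 1675/26
Var(X) = 1675/26 − (171/26)² = 14309/676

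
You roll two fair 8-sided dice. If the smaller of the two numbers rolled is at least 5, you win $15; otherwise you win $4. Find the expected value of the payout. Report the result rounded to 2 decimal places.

E[payout] = (3/4)·4 + (1/4)·15 = 27/4
≈ $6.75

$6.75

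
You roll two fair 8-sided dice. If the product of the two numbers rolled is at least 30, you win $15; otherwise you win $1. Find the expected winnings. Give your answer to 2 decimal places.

$4.72

E[payout] = (47/64)·1 + (17/64)·15 = 151/32
≈ $4.72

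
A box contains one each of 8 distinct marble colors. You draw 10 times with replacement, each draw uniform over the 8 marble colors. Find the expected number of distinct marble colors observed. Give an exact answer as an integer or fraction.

791266575/134217728

Let Xⱼ=1 if type j appears at least once. P(Xⱼ=1) = 1 − ((8−1)/8)^10 = 791266575/1073741824.
E[#distinct] = 8·791266575/1073741824 = 791266575/134217728.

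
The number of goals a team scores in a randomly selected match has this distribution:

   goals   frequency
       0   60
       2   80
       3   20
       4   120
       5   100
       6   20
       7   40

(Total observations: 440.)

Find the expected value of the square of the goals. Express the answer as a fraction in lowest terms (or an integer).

Total = 440, so P(goals=0) = 60/440, etc.
E[X²] = (3/22)·0 + (2/11)·4 + (1/22)·9 + (3/11)·16 + (5/22)·25 + (1/22)·36 + (1/11)·49
     = 190/11

190/11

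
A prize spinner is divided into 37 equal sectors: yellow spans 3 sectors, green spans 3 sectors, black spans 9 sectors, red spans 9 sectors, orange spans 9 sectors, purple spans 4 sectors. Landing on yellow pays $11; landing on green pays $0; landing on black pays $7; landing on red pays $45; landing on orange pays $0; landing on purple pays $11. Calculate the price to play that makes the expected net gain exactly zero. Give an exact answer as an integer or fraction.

E[payout] = (3/37)·11 + (3/37)·0 + (9/37)·7 + (9/37)·45 + (9/37)·0 + (4/37)·11 = 545/37
Fair fee = E[payout] = 545/37

545/37 dollars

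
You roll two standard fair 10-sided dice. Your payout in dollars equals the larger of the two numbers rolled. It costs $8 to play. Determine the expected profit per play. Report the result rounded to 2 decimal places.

-$0.85

Distribution of the larger of the two numbers rolled: 1 w.p. 1/100, 2 w.p. 3/100, 3 w.p. 1/20, 4 w.p. 7/100, 5 w.p. 9/100, 6 w.p. 11/100, …
E[payout] = (1/100)·1 + (3/100)·2 + (1/20)·3 + (7/100)·4 + (9/100)·5 + (11/100)·6 + (13/100)·7 + (3/20)·8 + (17/100)·9 + (19/100)·10 = 143/20
Expected profit = 143/20 − 8 = -17/20 ≈ -$0.85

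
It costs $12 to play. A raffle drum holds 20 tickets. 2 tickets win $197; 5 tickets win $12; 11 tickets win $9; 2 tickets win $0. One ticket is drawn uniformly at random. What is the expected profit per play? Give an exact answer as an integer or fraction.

313/20 dollars

E[payout] = (2/20)·197 + (5/20)·12 + (11/20)·9 + (2/20)·0 = 553/20
Expected profit = 553/20 − 12 = 313/20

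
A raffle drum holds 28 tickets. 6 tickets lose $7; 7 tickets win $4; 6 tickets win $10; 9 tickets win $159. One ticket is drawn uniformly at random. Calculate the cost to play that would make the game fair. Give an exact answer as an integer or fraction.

E[payout] = (6/28)·(-7) + (7/28)·4 + (6/28)·10 + (9/28)·159 = 211/4
Fair fee = E[payout] = 211/4

211/4 dollars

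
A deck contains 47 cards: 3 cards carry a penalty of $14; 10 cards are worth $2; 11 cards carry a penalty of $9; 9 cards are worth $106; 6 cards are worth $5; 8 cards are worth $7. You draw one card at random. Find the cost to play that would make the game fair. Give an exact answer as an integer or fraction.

E[payout] = (3/47)·(-14) + (10/47)·2 + (11/47)·(-9) + (9/47)·106 + (6/47)·5 + (8/47)·7 = 919/47
Fair fee = E[payout] = 919/47

919/47 dollars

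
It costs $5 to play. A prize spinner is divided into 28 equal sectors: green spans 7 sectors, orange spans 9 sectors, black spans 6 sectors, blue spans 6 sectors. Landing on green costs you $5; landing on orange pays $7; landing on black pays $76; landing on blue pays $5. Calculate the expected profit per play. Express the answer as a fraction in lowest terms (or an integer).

E[payout] = (7/28)·(-5) + (9/28)·7 + (6/28)·76 + (6/28)·5 = 257/14
Expected profit = 257/14 − 5 = 187/14

187/14 dollars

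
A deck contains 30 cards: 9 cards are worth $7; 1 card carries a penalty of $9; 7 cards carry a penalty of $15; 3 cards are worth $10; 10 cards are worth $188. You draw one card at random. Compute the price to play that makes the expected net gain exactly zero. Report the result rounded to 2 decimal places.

E[payout] = (9/30)·7 + (1/30)·(-9) + (7/30)·(-15) + (3/30)·10 + (10/30)·188 = 1859/30
Fair fee = E[payout] = 1859/30 ≈ $61.97

$61.97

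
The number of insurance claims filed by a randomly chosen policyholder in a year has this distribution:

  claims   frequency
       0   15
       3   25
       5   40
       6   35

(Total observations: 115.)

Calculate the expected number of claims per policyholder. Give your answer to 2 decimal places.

Total = 115, so P(claims=0) = 15/115, etc.
E[X] = (3/23)·0 + (5/23)·3 + (8/23)·5 + (7/23)·6
     = 97/23 ≈ 4.22

4.22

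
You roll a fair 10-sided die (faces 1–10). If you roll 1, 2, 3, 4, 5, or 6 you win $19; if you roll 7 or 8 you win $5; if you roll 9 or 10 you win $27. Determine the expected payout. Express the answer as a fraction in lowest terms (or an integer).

89/5 dollars

E[payout] = (1/5)·5 + (3/5)·19 + (1/5)·27 = 89/5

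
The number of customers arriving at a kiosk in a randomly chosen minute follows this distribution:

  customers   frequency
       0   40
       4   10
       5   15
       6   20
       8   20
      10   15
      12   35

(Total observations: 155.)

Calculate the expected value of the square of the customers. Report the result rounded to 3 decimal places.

58.548

Total = 155, so P(customers=0) = 40/155, etc.
E[X²] = (8/31)·0 + (2/31)·16 + (3/31)·25 + (4/31)·36 + (4/31)·64 + (3/31)·100 + (7/31)·144
     = 1815/31 ≈ 58.548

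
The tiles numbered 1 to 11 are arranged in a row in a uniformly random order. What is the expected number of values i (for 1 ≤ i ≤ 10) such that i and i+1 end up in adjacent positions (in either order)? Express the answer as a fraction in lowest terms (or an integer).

For each i ∈ {1,…,10}, let Xᵢ = 1 if i and i+1 are adjacent. P(Xᵢ=1) = 2·(11−1)!/11! = 2/11.
By linearity, E[ΣXᵢ] = (10)·(2/11) = 20/11.

20/11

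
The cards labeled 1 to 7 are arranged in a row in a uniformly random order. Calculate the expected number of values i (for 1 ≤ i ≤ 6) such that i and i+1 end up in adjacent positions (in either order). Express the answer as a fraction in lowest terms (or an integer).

For each i ∈ {1,…,6}, let Xᵢ = 1 if i and i+1 are adjacent. P(Xᵢ=1) = 2·(7−1)!/7! = 2/7.
By linearity, E[ΣXᵢ] = (6)·(2/7) = 12/7.

12/7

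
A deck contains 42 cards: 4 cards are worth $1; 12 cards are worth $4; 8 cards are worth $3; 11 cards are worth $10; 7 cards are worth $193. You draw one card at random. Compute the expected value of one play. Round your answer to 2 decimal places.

E[payout] = (4/42)·1 + (12/42)·4 + (8/42)·3 + (11/42)·10 + (7/42)·193 = 1537/42
≈ $36.60

$36.60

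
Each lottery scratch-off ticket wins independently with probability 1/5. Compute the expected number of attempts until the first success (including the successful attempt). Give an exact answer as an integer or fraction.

For a geometric distribution, E[trials] = 1/p = 1/(1/5) = 5.

5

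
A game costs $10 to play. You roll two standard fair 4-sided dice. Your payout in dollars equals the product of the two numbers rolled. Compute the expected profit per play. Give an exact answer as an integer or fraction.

Distribution of the product of the two numbers rolled: 1 w.p. 1/16, 2 w.p. 1/8, 3 w.p. 1/8, 4 w.p. 3/16, 6 w.p. 1/8, 8 w.p. 1/8, …
E[payout] = (1/16)·1 + (1/8)·2 + (1/8)·3 + (3/16)·4 + (1/8)·6 + (1/8)·8 + (1/16)·9 + (1/8)·12 + (1/16)·16 = 25/4
Expected profit = 25/4 − 10 = -15/4

-15/4 dollars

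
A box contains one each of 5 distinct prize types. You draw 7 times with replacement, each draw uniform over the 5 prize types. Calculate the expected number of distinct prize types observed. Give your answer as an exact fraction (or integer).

61741/15625

Let Xⱼ=1 if type j appears at least once. P(Xⱼ=1) = 1 − ((5−1)/5)^7 = 61741/78125.
E[#distinct] = 5·61741/78125 = 61741/15625.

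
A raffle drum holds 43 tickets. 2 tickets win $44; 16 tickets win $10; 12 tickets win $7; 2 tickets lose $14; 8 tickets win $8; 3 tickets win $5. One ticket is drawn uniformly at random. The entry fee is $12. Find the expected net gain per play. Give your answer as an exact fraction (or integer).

-133/43 dollars

E[payout] = (2/43)·44 + (16/43)·10 + (12/43)·7 + (2/43)·(-14) + (8/43)·8 + (3/43)·5 = 383/43
Expected profit = 383/43 − 12 = -133/43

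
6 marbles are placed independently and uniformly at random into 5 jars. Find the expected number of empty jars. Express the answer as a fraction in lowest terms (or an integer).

Let Xⱼ=1 if jar j is empty. P(Xⱼ=1) = ((5-1)/5)^6 = 4096/15625.
By linearity, E[#empty] = 5·4096/15625 = 4096/3125.

4096/3125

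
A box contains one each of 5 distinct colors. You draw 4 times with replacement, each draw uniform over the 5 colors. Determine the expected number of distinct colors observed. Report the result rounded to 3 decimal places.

2.952

Let Xⱼ=1 if type j appears at least once. P(Xⱼ=1) = 1 − ((5−1)/5)^4 = 369/625.
E[#distinct] = 5·369/625 = 369/125.
≈ 2.952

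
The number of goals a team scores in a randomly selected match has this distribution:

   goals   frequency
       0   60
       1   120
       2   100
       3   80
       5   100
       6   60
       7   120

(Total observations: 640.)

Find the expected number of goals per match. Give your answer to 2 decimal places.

3.53

Total = 640, so P(goals=0) = 60/640, etc.
E[X] = (3/32)·0 + (3/16)·1 + (5/32)·2 + (1/8)·3 + (5/32)·5 + (3/32)·6 + (3/16)·7
     = 113/32 ≈ 3.53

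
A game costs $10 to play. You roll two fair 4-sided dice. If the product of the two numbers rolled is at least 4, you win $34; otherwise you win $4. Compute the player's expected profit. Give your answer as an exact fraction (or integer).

E[payout] = (5/16)·4 + (11/16)·34 = 197/8
Expected profit = 197/8 − 10 = 117/8

117/8 dollars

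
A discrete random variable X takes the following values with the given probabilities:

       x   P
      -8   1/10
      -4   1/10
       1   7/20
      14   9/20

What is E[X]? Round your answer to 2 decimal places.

E[X] = (1/10)·(-8) + (1/10)·(-4) + (7/20)·1 + (9/20)·14
     = 109/20 ≈ 5.45

5.45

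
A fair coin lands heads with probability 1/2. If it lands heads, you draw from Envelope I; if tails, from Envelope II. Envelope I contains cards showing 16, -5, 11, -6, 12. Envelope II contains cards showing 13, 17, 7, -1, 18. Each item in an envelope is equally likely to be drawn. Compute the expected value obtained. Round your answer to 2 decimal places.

8.20

E[X | Envelope I] = (16 − 5 + 11 − 6 + 12)/5 = 28/5
E[X | Envelope II] = (13 + 17 + 7 − 1 + 18)/5 = 54/5
E[X] = (1/2)·28/5 + (1/2)·54/5 = 41/5 ≈ 8.20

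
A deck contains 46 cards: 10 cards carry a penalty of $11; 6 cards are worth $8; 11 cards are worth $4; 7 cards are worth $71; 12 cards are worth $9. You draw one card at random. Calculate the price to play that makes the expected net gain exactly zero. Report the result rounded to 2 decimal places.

E[payout] = (10/46)·(-11) + (6/46)·8 + (11/46)·4 + (7/46)·71 + (12/46)·9 = 587/46
Fair fee = E[payout] = 587/46 ≈ $12.76

$12.76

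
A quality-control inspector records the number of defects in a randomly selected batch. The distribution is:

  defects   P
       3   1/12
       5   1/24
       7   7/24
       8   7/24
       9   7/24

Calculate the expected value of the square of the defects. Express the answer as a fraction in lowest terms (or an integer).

E[X²] = (1/12)·9 + (1/24)·25 + (7/24)·49 + (7/24)·64 + (7/24)·81
     = 467/8

467/8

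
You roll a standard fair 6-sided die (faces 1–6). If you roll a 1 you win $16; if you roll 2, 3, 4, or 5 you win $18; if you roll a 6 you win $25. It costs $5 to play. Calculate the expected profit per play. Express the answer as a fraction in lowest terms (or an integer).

E[payout] = (1/6)·16 + (2/3)·18 + (1/6)·25 = 113/6
Expected profit = 113/6 − 5 = 83/6

83/6 dollars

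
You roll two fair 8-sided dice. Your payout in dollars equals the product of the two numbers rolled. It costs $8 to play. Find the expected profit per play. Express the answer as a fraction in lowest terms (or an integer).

49/4 dollars

Distribution of the product of the two numbers rolled: 1 w.p. 1/64, 2 w.p. 1/32, 3 w.p. 1/32, 4 w.p. 3/64, 5 w.p. 1/32, 6 w.p. 1/16, …
E[payout] = (1/64)·1 + (1/32)·2 + (1/32)·3 + (3/64)·4 + (1/32)·5 + (1/16)·6 + (1/32)·7 + (1/16)·8 + (1/64)·9 + (1/32)·10 + (1/16)·12 + (1/32)·14 + (1/32)·15 + (3/64)·16 + (1/32)·18 + (1/32)·20 + (1/32)·21 + (1/16)·24 + (1/64)·25 + (1/32)·28 + (1/32)·30 + (1/32)·32 + (1/32)·35 + (1/64)·36 + (1/32)·40 + (1/32)·42 + (1/32)·48 + (1/64)·49 + (1/32)·56 + (1/64)·64 = 81/4
Expected profit = 81/4 − 8 = 49/4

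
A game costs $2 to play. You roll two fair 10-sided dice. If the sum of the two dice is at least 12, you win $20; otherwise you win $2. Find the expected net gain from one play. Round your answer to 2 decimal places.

E[payout] = (11/20)·2 + (9/20)·20 = 101/10
Expected profit = 101/10 − 2 = 81/10 ≈ $8.10

$8.10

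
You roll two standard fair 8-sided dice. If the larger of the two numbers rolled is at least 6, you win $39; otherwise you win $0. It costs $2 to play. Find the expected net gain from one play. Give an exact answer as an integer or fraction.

E[payout] = (25/64)·0 + (39/64)·39 = 1521/64
Expected profit = 1521/64 − 2 = 1393/64

1393/64 dollars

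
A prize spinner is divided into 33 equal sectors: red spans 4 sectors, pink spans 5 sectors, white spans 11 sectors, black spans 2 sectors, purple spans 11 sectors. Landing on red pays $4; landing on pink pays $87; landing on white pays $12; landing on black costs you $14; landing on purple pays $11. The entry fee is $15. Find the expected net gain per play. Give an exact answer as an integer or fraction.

E[payout] = (4/33)·4 + (5/33)·87 + (11/33)·12 + (2/33)·(-14) + (11/33)·11 = 676/33
Expected profit = 676/33 − 15 = 181/33

181/33 dollars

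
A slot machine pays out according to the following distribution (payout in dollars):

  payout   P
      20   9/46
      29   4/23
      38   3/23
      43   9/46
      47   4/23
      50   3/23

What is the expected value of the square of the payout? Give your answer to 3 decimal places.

E[X²] = (9/46)·400 + (4/23)·841 + (3/23)·1444 + (9/46)·1849 + (4/23)·2209 + (3/23)·2500
     = 68305/46 ≈ 1484.891

1484.891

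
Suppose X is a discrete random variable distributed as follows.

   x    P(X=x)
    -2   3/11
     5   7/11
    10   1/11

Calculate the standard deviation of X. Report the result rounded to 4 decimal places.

3.6770

E[X] = 39/11, E[X²] = 287/11
Var(X) = E[X²] − (E[X])² = 287/11 − 1521/121 = 1636/121
SD(X) = √(1636/121) ≈ 3.6770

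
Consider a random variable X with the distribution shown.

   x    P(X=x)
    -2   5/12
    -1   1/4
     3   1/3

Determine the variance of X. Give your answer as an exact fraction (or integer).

707/144

E[X] = (5/12)·(-2) + (1/4)·(-1) + (1/3)·3 = -1/12
E[X²] = (5/12)·4 + (1/4)·1 + (1/3)·9 = 59/12
Var(X) = 59/12 − (-1/12)² = 707/144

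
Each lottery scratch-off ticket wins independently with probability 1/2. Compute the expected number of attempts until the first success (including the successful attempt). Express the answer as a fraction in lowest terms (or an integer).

For a geometric distribution, E[trials] = 1/p = 1/(1/2) = 2.

2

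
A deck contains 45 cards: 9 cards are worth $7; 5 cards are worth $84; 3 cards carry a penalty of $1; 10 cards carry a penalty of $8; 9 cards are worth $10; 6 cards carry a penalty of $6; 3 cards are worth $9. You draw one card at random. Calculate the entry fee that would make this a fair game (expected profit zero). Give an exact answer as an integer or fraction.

E[payout] = (9/45)·7 + (5/45)·84 + (3/45)·(-1) + (10/45)·(-8) + (9/45)·10 + (6/45)·(-6) + (3/45)·9 = 481/45
Fair fee = E[payout] = 481/45

481/45 dollars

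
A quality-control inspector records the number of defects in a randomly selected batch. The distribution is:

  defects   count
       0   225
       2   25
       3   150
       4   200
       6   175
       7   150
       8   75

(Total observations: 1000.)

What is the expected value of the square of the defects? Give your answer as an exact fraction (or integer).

Total = 1000, so P(defects=0) = 225/1000, etc.
E[X²] = (9/40)·0 + (1/40)·4 + (3/20)·9 + (1/5)·16 + (7/40)·36 + (3/20)·49 + (3/40)·64
     = 231/10

231/10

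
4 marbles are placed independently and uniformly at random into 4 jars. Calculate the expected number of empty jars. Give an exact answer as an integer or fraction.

Let Xⱼ=1 if jar j is empty. P(Xⱼ=1) = ((4-1)/4)^4 = 81/256.
By linearity, E[#empty] = 4·81/256 = 81/64.

81/64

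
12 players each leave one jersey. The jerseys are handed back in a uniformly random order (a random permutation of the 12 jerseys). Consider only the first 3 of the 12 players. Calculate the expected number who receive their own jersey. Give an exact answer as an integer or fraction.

1/4

Let Xᵢ = 1 if person i gets their own jersey. For each i, P(Xᵢ=1) = 1/12.
By linearity of expectation, E[X₁+…+X_3] = 3·(1/12) = 1/4.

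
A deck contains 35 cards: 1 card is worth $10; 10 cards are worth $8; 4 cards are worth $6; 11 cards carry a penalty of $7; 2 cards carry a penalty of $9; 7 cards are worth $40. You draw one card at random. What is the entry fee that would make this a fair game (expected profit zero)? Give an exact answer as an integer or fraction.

E[payout] = (1/35)·10 + (10/35)·8 + (4/35)·6 + (11/35)·(-7) + (2/35)·(-9) + (7/35)·40 = 299/35
Fair fee = E[payout] = 299/35

299/35 dollars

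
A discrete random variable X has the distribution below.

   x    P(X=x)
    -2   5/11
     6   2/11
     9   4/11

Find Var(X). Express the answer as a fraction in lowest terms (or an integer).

E[X] = (5/11)·(-2) + (2/11)·6 + (4/11)·9 = 38/11
E[X²] = (5/11)·4 + (2/11)·36 + (4/11)·81 = 416/11
Var(X) = 416/11 − (38/11)² = 3132/121

3132/121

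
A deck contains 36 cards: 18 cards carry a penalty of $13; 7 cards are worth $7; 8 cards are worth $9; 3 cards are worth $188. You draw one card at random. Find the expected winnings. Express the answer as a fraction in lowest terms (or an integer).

451/36 dollars

E[payout] = (18/36)·(-13) + (7/36)·7 + (8/36)·9 + (3/36)·188 = 451/36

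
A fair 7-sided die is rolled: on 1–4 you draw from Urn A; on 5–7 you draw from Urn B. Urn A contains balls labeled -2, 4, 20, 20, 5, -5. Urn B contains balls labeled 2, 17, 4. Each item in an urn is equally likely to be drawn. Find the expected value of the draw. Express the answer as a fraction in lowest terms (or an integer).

E[X | Urn A] = (-2 + 4 + 20 + 20 + 5 − 5)/6 = 7
E[X | Urn B] = (2 + 17 + 4)/3 = 23/3
E[X] = (4/7)·7 + (3/7)·23/3 = 51/7

51/7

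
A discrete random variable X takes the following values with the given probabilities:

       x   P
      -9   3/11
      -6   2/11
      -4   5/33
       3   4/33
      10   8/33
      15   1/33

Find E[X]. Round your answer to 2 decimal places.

-0.91

E[X] = (3/11)·(-9) + (2/11)·(-6) + (5/33)·(-4) + (4/33)·3 + (8/33)·10 + (1/33)·15
     = -10/11 ≈ -0.91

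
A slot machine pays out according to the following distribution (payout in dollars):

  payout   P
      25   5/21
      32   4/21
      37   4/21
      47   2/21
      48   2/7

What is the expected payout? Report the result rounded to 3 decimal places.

E[X] = (5/21)·25 + (4/21)·32 + (4/21)·37 + (2/21)·47 + (2/7)·48
     = 261/7 ≈ 37.286

$37.286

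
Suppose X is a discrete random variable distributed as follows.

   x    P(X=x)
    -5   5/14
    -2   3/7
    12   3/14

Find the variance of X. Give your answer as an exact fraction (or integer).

E[X] = (5/14)·(-5) + (3/7)·(-2) + (3/14)·12 = -1/14
E[X²] = (5/14)·25 + (3/7)·4 + (3/14)·144 = 83/2
Var(X) = 83/2 − (-1/14)² = 8133/196

8133/196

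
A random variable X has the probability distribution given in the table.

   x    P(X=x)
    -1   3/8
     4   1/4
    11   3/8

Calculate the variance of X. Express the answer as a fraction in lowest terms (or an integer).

E[X] = (3/8)·(-1) + (1/4)·4 + (3/8)·11 = 19/4
E[X²] = (3/8)·1 + (1/4)·16 + (3/8)·121 = 199/4
Var(X) = 199/4 − (19/4)² = 435/16

435/16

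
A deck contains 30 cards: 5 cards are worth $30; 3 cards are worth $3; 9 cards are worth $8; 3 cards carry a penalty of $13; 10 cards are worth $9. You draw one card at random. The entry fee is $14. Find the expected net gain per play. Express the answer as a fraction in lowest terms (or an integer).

-23/5 dollars

E[payout] = (5/30)·30 + (3/30)·3 + (9/30)·8 + (3/30)·(-13) + (10/30)·9 = 47/5
Expected profit = 47/5 − 14 = -23/5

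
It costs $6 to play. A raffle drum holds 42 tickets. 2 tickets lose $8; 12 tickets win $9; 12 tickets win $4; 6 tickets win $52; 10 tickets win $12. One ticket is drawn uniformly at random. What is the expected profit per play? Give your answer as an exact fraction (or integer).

160/21 dollars

E[payout] = (2/42)·(-8) + (12/42)·9 + (12/42)·4 + (6/42)·52 + (10/42)·12 = 286/21
Expected profit = 286/21 − 6 = 160/21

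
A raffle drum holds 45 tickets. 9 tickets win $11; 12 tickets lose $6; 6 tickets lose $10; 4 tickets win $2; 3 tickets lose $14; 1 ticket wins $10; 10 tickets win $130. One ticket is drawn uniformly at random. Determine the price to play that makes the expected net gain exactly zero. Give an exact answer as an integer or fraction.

1243/45 dollars

E[payout] = (9/45)·11 + (12/45)·(-6) + (6/45)·(-10) + (4/45)·2 + (3/45)·(-14) + (1/45)·10 + (10/45)·130 = 1243/45
Fair fee = E[payout] = 1243/45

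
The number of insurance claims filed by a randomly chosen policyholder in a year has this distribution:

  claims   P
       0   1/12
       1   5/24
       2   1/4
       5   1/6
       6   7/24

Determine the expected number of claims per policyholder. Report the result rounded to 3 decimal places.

3.292

E[X] = (1/12)·0 + (5/24)·1 + (1/4)·2 + (1/6)·5 + (7/24)·6
     = 79/24 ≈ 3.292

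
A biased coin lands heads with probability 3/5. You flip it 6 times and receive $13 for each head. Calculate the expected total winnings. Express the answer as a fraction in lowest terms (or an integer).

E[#heads] = 6·3/5 = 18/5 (linearity over flips).
E[winnings] = 13·18/5 = 234/5.

234/5 dollars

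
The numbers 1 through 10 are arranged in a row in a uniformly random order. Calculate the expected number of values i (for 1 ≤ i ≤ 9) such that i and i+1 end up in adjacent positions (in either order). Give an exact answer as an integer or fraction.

For each i ∈ {1,…,9}, let Xᵢ = 1 if i and i+1 are adjacent. P(Xᵢ=1) = 2·(10−1)!/10! = 2/10.
By linearity, E[ΣXᵢ] = (9)·(2/10) = 9/5.

9/5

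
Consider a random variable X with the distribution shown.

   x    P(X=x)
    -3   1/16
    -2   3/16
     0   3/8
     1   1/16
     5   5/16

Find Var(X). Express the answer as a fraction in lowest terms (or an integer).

E[X] = (1/16)·(-3) + (3/16)·(-2) + (3/8)·0 + (1/16)·1 + (5/16)·5 = 17/16
E[X²] = (1/16)·9 + (3/16)·4 + (3/8)·0 + (1/16)·1 + (5/16)·25 = 147/16
Var(X) = 147/16 − (17/16)² = 2063/256

2063/256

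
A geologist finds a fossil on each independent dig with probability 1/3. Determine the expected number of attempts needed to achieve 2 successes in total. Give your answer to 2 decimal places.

6.00

By linearity (sum of 2 independent geometric waits), E[trials] = 2/p = 2/(1/3) = 6.
≈ 6.00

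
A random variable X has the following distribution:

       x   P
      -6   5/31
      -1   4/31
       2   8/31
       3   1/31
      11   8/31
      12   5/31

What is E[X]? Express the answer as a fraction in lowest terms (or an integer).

133/31

E[X] = (5/31)·(-6) + (4/31)·(-1) + (8/31)·2 + (1/31)·3 + (8/31)·11 + (5/31)·12
     = 133/31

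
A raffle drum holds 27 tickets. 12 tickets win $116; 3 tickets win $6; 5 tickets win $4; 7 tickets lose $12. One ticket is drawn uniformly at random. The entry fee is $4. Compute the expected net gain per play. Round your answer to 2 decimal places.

$45.85

E[payout] = (12/27)·116 + (3/27)·6 + (5/27)·4 + (7/27)·(-12) = 1346/27
Expected profit = 1346/27 − 4 = 1238/27 ≈ $45.85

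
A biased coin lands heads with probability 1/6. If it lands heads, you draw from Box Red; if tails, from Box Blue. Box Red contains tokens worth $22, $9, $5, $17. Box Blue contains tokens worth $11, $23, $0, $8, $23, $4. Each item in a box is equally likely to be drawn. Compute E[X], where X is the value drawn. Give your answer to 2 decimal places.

$11.79

E[X | Box Red] = (22 + 9 + 5 + 17)/4 = 53/4
E[X | Box Blue] = (11 + 23 + 0 + 8 + 23 + 4)/6 = 23/2
E[X] = (1/6)·53/4 + (5/6)·23/2 = 283/24 ≈ 11.79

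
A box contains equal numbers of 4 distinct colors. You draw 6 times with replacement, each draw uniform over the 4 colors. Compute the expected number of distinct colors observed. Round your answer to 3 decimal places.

3.288

Let Xⱼ=1 if type j appears at least once. P(Xⱼ=1) = 1 − ((4−1)/4)^6 = 3367/4096.
E[#distinct] = 4·3367/4096 = 3367/1024.
≈ 3.288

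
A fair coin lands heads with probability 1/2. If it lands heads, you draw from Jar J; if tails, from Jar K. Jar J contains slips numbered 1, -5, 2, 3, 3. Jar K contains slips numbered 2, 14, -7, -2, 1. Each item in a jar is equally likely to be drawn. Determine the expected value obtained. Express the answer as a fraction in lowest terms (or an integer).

E[X | Jar J] = (1 − 5 + 2 + 3 + 3)/5 = 4/5
E[X | Jar K] = (2 + 14 − 7 − 2 + 1)/5 = 8/5
E[X] = (1/2)·4/5 + (1/2)·8/5 = 6/5

6/5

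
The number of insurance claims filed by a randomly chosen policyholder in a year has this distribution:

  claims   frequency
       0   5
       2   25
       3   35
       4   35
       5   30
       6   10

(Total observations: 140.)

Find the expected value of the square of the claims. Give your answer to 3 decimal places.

14.893

Total = 140, so P(claims=0) = 5/140, etc.
E[X²] = (1/28)·0 + (5/28)·4 + (1/4)·9 + (1/4)·16 + (3/14)·25 + (1/14)·36
     = 417/28 ≈ 14.893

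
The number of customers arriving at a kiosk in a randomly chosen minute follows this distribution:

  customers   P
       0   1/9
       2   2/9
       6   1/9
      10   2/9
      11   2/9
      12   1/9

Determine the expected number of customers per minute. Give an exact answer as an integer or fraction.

E[X] = (1/9)·0 + (2/9)·2 + (1/9)·6 + (2/9)·10 + (2/9)·11 + (1/9)·12
     = 64/9

64/9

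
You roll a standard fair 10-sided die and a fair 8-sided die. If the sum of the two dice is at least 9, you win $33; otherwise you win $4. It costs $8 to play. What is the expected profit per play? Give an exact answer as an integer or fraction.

297/20 dollars

E[payout] = (7/20)·4 + (13/20)·33 = 457/20
Expected profit = 457/20 − 8 = 297/20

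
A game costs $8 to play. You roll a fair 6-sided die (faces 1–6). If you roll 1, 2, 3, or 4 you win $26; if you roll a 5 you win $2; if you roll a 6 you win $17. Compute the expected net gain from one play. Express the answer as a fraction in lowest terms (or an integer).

25/2 dollars

E[payout] = (1/6)·2 + (1/6)·17 + (2/3)·26 = 41/2
Expected profit = 41/2 − 8 = 25/2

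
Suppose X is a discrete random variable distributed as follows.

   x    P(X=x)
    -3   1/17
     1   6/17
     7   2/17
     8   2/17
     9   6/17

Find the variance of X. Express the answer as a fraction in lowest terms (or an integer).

E[X] = (1/17)·(-3) + (6/17)·1 + (2/17)·7 + (2/17)·8 + (6/17)·9 = 87/17
E[X²] = (1/17)·9 + (6/17)·1 + (2/17)·49 + (2/17)·64 + (6/17)·81 = 727/17
Var(X) = 727/17 − (87/17)² = 4790/289

4790/289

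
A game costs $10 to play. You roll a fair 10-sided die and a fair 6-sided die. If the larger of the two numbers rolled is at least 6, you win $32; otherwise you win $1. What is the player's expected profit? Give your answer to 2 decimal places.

$9.08

E[payout] = (5/12)·1 + (7/12)·32 = 229/12
Expected profit = 229/12 − 10 = 109/12 ≈ $9.08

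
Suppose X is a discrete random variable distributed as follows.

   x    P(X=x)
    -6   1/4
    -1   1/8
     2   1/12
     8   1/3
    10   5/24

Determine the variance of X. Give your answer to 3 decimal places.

40.790

E[X] = (1/4)·(-6) + (1/8)·(-1) + (1/12)·2 + (1/3)·8 + (5/24)·10 = 79/24
E[X²] = (1/4)·36 + (1/8)·1 + (1/12)·4 + (1/3)·64 + (5/24)·100 = 413/8
Var(X) = 413/8 − (79/24)² = 23495/576 ≈ 40.790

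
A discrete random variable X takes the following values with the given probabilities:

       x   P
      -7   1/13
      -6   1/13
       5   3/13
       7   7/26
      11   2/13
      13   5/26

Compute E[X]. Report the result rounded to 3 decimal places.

E[X] = (1/13)·(-7) + (1/13)·(-6) + (3/13)·5 + (7/26)·7 + (2/13)·11 + (5/26)·13
     = 81/13 ≈ 6.231

6.231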